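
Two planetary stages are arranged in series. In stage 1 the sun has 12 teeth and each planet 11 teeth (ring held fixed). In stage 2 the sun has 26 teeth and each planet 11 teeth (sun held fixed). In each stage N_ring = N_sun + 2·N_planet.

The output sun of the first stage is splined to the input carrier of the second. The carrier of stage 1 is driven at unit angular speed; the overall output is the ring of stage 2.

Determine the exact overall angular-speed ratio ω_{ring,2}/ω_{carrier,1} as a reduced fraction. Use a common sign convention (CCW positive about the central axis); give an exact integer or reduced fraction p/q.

Stage 1: N_ring = 12 + 2·11 = 34
Stage 1: 12(ω_s−ω_c) = −34(ω_r−ω_c),  ω_r=0, ω_c=1
Stage 1: ω_s = 1 − (34/12)(0−1) = 23/6
  ⇒ ω_s¹/ω_c¹ = 23/6
Stage 2: N_ring = 26 + 2·11 = 48
Stage 2: 26(ω_s−ω_c) = −48(ω_r−ω_c),  ω_s=0, ω_c=1
Stage 2: ω_r = 1 − (26/48)(0−1) = 37/24
  ⇒ ω_r²/ω_c² = 37/24
Coupling ω_c² = ω_s¹ ⇒ overall = 23/6 × 37/24 = 851/144

851/144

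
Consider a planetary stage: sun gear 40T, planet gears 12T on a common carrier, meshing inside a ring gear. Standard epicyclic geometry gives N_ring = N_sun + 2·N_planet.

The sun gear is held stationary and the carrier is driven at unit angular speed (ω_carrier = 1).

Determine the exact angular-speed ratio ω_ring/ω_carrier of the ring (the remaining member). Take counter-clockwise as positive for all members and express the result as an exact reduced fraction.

N_ring = 40 + 2·12 = 64
40(ω_s−ω_c) = −64(ω_r−ω_c),  ω_s=0, ω_c=1
ω_r = 1 − (40/64)(0−1) = 13/8
ω_r/ω_c = 13/8

13/8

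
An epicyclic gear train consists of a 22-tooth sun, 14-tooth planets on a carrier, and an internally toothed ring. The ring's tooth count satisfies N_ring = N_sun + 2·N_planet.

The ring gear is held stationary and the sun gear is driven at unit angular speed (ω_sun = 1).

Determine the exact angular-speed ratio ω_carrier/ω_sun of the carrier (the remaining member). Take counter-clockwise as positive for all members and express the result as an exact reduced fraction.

N_ring = 22 + 2·14 = 50
22(ω_s−ω_c) = −50(ω_r−ω_c),  ω_r=0, ω_s=1
22(1−ω_c) = −50(0−ω_c)  ⇒  72ω_c = 22  ⇒  ω_c = 11/36
ω_c/ω_s = 11/36

11/36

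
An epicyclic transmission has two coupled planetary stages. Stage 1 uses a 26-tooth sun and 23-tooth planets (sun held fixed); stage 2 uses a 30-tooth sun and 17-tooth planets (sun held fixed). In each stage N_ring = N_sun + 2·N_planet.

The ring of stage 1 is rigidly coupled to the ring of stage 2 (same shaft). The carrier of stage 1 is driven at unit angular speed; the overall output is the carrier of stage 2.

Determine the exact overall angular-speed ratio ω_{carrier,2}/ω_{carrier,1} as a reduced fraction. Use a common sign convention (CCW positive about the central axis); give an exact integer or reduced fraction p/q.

Stage 1: N_ring = 26 + 2·23 = 72
Stage 1: 26(ω_s−ω_c) = −72(ω_r−ω_c),  ω_s=0, ω_c=1
Stage 1: ω_r = 1 − (26/72)(0−1) = 49/36
  ⇒ ω_r¹/ω_c¹ = 49/36
Stage 2: N_ring = 30 + 2·17 = 64
Stage 2: 30(ω_s−ω_c) = −64(ω_r−ω_c),  ω_s=0, ω_r=1
Stage 2: 30(0−ω_c) = −64(1−ω_c)  ⇒  94ω_c = 64  ⇒  ω_c = 32/47
  ⇒ ω_c²/ω_r² = 32/47
Coupling ω_r² = ω_r¹ ⇒ overall = 49/36 × 32/47 = 392/423

392/423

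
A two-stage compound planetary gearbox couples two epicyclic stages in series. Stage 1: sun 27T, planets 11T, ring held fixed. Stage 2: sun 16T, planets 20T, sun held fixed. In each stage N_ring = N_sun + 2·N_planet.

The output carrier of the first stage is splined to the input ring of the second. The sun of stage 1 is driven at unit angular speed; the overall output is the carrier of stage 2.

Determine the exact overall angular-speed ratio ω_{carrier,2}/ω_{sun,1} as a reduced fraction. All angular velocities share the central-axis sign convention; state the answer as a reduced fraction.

21/76

Stage 1: N_ring = 27 + 2·11 = 49
Stage 1: 27(ω_s−ω_c) = −49(ω_r−ω_c),  ω_r=0, ω_s=1
Stage 1: 27(1−ω_c) = −49(0−ω_c)  ⇒  76ω_c = 27  ⇒  ω_c = 27/76
  ⇒ ω_c¹/ω_s¹ = 27/76
Stage 2: N_ring = 16 + 2·20 = 56
Stage 2: 16(ω_s−ω_c) = −56(ω_r−ω_c),  ω_s=0, ω_r=1
Stage 2: 16(0−ω_c) = −56(1−ω_c)  ⇒  72ω_c = 56  ⇒  ω_c = 7/9
  ⇒ ω_c²/ω_r² = 7/9
Coupling ω_r² = ω_c¹ ⇒ overall = 27/76 × 7/9 = 21/76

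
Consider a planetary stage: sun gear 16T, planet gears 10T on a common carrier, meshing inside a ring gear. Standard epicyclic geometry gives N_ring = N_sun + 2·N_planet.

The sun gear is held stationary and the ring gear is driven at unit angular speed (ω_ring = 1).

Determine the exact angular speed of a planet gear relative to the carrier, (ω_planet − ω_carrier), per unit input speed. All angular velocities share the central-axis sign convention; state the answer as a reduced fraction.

72/65

N_ring = 16 + 2·10 = 36
16(ω_s−ω_c) = −36(ω_r−ω_c),  ω_s=0, ω_r=1
16(0−ω_c) = −36(1−ω_c)  ⇒  52ω_c = 36  ⇒  ω_c = 9/13
sun–planet: 16·(0−9/13) = −10·(ω_p−ω_c)  ⇒  ω_p−ω_c = −(16/10)·(-9/13) = 72/65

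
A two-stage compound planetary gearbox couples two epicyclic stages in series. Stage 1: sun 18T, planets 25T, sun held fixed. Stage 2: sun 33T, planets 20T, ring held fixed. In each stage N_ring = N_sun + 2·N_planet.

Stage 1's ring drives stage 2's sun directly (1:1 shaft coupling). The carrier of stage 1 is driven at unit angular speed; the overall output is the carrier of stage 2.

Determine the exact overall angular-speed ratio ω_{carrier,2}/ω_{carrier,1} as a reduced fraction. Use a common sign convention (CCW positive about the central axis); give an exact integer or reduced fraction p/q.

Stage 1: N_ring = 18 + 2·25 = 68
Stage 1: 18(ω_s−ω_c) = −68(ω_r−ω_c),  ω_s=0, ω_c=1
Stage 1: ω_r = 1 − (18/68)(0−1) = 43/34
  ⇒ ω_r¹/ω_c¹ = 43/34
Stage 2: N_ring = 33 + 2·20 = 73
Stage 2: 33(ω_s−ω_c) = −73(ω_r−ω_c),  ω_r=0, ω_s=1
Stage 2: 33(1−ω_c) = −73(0−ω_c)  ⇒  106ω_c = 33  ⇒  ω_c = 33/106
  ⇒ ω_c²/ω_s² = 33/106
Coupling ω_s² = ω_r¹ ⇒ overall = 43/34 × 33/106 = 1419/3604

1419/3604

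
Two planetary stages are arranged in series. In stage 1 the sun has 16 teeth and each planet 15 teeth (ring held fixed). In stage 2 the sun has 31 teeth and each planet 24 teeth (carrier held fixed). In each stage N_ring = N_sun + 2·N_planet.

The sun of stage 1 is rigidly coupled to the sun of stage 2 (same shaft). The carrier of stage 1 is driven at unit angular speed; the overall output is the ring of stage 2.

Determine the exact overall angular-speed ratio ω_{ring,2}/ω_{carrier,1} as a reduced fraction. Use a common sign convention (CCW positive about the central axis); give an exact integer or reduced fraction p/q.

-961/632

Stage 1: N_ring = 16 + 2·15 = 46
Stage 1: 16(ω_s−ω_c) = −46(ω_r−ω_c),  ω_r=0, ω_c=1
Stage 1: ω_s = 1 − (46/16)(0−1) = 31/8
  ⇒ ω_s¹/ω_c¹ = 31/8
Stage 2: N_ring = 31 + 2·24 = 79
Stage 2: 31(ω_s−ω_c) = −79(ω_r−ω_c),  ω_c=0, ω_s=1
Stage 2: ω_r = 0 − (31/79)(1−0) = -31/79
  ⇒ ω_r²/ω_s² = -31/79
Coupling ω_s² = ω_s¹ ⇒ overall = 31/8 × -31/79 = -961/632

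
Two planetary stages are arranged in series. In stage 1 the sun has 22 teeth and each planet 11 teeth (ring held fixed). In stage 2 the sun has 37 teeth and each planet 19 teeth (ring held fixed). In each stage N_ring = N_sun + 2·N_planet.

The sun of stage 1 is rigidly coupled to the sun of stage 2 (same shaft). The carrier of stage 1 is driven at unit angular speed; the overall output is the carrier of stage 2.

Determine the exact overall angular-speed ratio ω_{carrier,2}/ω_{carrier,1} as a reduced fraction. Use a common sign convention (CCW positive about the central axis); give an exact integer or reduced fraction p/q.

111/112

Stage 1: N_ring = 22 + 2·11 = 44
Stage 1: 22(ω_s−ω_c) = −44(ω_r−ω_c),  ω_r=0, ω_c=1
Stage 1: ω_s = 1 − (44/22)(0−1) = 3
  ⇒ ω_s¹/ω_c¹ = 3
Stage 2: N_ring = 37 + 2·19 = 75
Stage 2: 37(ω_s−ω_c) = −75(ω_r−ω_c),  ω_r=0, ω_s=1
Stage 2: 37(1−ω_c) = −75(0−ω_c)  ⇒  112ω_c = 37  ⇒  ω_c = 37/112
  ⇒ ω_c²/ω_s² = 37/112
Coupling ω_s² = ω_s¹ ⇒ overall = 3 × 37/112 = 111/112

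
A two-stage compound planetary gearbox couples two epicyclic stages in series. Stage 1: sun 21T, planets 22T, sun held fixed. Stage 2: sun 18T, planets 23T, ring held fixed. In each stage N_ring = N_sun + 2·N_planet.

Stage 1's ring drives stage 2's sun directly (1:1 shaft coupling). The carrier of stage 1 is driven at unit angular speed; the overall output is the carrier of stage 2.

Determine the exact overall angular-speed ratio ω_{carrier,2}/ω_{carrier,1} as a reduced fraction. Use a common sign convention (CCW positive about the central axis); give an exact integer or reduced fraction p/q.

Stage 1: N_ring = 21 + 2·22 = 65
Stage 1: 21(ω_s−ω_c) = −65(ω_r−ω_c),  ω_s=0, ω_c=1
Stage 1: ω_r = 1 − (21/65)(0−1) = 86/65
  ⇒ ω_r¹/ω_c¹ = 86/65
Stage 2: N_ring = 18 + 2·23 = 64
Stage 2: 18(ω_s−ω_c) = −64(ω_r−ω_c),  ω_r=0, ω_s=1
Stage 2: 18(1−ω_c) = −64(0−ω_c)  ⇒  82ω_c = 18  ⇒  ω_c = 9/41
  ⇒ ω_c²/ω_s² = 9/41
Coupling ω_s² = ω_r¹ ⇒ overall = 86/65 × 9/41 = 774/2665

774/2665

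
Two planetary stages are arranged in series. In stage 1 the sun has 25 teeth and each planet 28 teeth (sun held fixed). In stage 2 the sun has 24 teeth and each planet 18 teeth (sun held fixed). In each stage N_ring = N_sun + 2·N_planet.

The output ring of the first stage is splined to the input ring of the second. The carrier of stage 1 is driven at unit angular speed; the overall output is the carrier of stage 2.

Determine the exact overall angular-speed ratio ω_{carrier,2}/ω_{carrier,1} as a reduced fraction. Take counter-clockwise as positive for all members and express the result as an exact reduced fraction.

530/567

Stage 1: N_ring = 25 + 2·28 = 81
Stage 1: 25(ω_s−ω_c) = −81(ω_r−ω_c),  ω_s=0, ω_c=1
Stage 1: ω_r = 1 − (25/81)(0−1) = 106/81
  ⇒ ω_r¹/ω_c¹ = 106/81
Stage 2: N_ring = 24 + 2·18 = 60
Stage 2: 24(ω_s−ω_c) = −60(ω_r−ω_c),  ω_s=0, ω_r=1
Stage 2: 24(0−ω_c) = −60(1−ω_c)  ⇒  84ω_c = 60  ⇒  ω_c = 5/7
  ⇒ ω_c²/ω_r² = 5/7
Coupling ω_r² = ω_r¹ ⇒ overall = 106/81 × 5/7 = 530/567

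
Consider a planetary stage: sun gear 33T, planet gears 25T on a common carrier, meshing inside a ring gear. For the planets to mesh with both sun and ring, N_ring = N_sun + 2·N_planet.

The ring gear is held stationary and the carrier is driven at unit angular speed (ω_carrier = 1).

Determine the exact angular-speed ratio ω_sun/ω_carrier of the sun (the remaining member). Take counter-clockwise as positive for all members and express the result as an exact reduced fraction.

116/33

N_ring = 33 + 2·25 = 83
33(ω_s−ω_c) = −83(ω_r−ω_c),  ω_r=0, ω_c=1
ω_s = 1 − (83/33)(0−1) = 116/33
ω_s/ω_c = 116/33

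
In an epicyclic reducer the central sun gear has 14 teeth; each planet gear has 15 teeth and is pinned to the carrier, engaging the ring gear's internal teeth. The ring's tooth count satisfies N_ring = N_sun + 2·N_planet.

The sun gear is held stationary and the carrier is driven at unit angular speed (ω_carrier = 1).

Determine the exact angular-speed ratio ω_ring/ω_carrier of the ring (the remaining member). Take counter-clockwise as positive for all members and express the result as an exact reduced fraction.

N_ring = 14 + 2·15 = 44
14(ω_s−ω_c) = −44(ω_r−ω_c),  ω_s=0, ω_c=1
ω_r = 1 − (14/44)(0−1) = 29/22
ω_r/ω_c = 29/22

29/22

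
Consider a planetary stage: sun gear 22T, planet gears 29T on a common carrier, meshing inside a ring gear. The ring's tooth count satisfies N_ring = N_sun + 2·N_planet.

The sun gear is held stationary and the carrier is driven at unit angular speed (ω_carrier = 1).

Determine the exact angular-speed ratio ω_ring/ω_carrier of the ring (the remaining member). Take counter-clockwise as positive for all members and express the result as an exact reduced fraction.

N_ring = 22 + 2·29 = 80
22(ω_s−ω_c) = −80(ω_r−ω_c),  ω_s=0, ω_c=1
ω_r = 1 − (22/80)(0−1) = 51/40
ω_r/ω_c = 51/40

51/40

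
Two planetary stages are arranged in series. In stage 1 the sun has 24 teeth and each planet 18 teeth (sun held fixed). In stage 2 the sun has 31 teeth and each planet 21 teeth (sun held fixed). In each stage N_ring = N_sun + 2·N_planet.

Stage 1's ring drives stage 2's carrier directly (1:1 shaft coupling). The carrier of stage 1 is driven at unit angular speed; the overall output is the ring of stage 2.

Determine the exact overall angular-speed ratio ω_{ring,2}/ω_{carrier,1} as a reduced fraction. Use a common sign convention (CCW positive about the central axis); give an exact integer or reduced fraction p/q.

728/365

Stage 1: N_ring = 24 + 2·18 = 60
Stage 1: 24(ω_s−ω_c) = −60(ω_r−ω_c),  ω_s=0, ω_c=1
Stage 1: ω_r = 1 − (24/60)(0−1) = 7/5
  ⇒ ω_r¹/ω_c¹ = 7/5
Stage 2: N_ring = 31 + 2·21 = 73
Stage 2: 31(ω_s−ω_c) = −73(ω_r−ω_c),  ω_s=0, ω_c=1
Stage 2: ω_r = 1 − (31/73)(0−1) = 104/73
  ⇒ ω_r²/ω_c² = 104/73
Coupling ω_c² = ω_r¹ ⇒ overall = 7/5 × 104/73 = 728/365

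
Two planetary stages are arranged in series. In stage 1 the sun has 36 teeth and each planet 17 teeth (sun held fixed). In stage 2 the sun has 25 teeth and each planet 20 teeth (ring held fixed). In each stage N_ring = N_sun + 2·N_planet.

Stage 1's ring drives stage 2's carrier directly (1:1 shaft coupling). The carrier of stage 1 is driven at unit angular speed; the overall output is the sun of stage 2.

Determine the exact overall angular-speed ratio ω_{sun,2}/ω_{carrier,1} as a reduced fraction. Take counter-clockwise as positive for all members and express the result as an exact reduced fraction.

954/175

Stage 1: N_ring = 36 + 2·17 = 70
Stage 1: 36(ω_s−ω_c) = −70(ω_r−ω_c),  ω_s=0, ω_c=1
Stage 1: ω_r = 1 − (36/70)(0−1) = 53/35
  ⇒ ω_r¹/ω_c¹ = 53/35
Stage 2: N_ring = 25 + 2·20 = 65
Stage 2: 25(ω_s−ω_c) = −65(ω_r−ω_c),  ω_r=0, ω_c=1
Stage 2: ω_s = 1 − (65/25)(0−1) = 18/5
  ⇒ ω_s²/ω_c² = 18/5
Coupling ω_c² = ω_r¹ ⇒ overall = 53/35 × 18/5 = 954/175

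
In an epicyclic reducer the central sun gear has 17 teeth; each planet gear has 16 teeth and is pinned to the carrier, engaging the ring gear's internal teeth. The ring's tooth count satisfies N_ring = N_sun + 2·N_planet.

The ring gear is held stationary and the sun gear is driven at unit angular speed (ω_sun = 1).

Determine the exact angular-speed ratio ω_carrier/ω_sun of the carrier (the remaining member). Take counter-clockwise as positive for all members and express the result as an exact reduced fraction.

N_ring = 17 + 2·16 = 49
17(ω_s−ω_c) = −49(ω_r−ω_c),  ω_r=0, ω_s=1
17(1−ω_c) = −49(0−ω_c)  ⇒  66ω_c = 17  ⇒  ω_c = 17/66
ω_c/ω_s = 17/66

17/66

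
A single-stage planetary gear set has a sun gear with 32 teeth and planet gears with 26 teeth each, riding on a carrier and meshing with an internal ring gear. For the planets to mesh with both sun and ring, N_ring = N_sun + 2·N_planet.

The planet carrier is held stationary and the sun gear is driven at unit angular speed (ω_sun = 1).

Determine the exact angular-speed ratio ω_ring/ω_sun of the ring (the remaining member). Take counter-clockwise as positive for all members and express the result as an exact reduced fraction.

N_ring = 32 + 2·26 = 84
32(ω_s−ω_c) = −84(ω_r−ω_c),  ω_c=0, ω_s=1
ω_r = 0 − (32/84)(1−0) = -8/21
ω_r/ω_s = -8/21

-8/21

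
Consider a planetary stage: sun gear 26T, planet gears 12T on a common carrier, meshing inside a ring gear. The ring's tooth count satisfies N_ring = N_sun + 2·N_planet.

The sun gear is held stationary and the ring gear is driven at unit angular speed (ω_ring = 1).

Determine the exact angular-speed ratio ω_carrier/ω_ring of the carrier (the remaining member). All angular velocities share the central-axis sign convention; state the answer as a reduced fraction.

N_ring = 26 + 2·12 = 50
26(ω_s−ω_c) = −50(ω_r−ω_c),  ω_s=0, ω_r=1
26(0−ω_c) = −50(1−ω_c)  ⇒  76ω_c = 50  ⇒  ω_c = 25/38
ω_c/ω_r = 25/38

25/38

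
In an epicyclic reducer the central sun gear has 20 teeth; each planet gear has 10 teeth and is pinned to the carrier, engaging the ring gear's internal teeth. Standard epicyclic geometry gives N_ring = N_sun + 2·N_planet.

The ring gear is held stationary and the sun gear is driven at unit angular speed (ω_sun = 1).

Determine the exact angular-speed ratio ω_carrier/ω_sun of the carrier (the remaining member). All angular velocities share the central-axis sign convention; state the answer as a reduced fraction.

1/3

N_ring = 20 + 2·10 = 40
20(ω_s−ω_c) = −40(ω_r−ω_c),  ω_r=0, ω_s=1
20(1−ω_c) = −40(0−ω_c)  ⇒  60ω_c = 20  ⇒  ω_c = 1/3
ω_c/ω_s = 1/3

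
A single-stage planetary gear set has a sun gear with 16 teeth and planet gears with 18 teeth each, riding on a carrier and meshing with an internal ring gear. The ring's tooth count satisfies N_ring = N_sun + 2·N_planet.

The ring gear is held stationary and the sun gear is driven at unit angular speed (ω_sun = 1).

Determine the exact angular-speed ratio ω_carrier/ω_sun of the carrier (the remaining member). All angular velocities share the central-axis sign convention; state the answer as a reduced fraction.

4/17

N_ring = 16 + 2·18 = 52
16(ω_s−ω_c) = −52(ω_r−ω_c),  ω_r=0, ω_s=1
16(1−ω_c) = −52(0−ω_c)  ⇒  68ω_c = 16  ⇒  ω_c = 4/17
ω_c/ω_s = 4/17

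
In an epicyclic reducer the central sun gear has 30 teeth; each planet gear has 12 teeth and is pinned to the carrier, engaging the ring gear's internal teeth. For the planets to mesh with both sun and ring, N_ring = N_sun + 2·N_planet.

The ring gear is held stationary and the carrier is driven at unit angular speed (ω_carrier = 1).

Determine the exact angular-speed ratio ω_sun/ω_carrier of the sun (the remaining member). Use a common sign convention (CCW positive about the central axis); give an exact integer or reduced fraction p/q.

N_ring = 30 + 2·12 = 54
30(ω_s−ω_c) = −54(ω_r−ω_c),  ω_r=0, ω_c=1
ω_s = 1 − (54/30)(0−1) = 14/5
ω_s/ω_c = 14/5

14/5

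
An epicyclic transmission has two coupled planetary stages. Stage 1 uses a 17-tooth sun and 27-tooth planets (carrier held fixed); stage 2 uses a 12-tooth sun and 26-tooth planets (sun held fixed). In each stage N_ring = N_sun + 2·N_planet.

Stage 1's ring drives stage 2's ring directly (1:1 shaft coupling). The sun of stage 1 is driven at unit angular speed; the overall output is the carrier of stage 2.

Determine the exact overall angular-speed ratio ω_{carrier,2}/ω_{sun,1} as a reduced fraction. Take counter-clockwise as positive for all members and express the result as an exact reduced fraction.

-272/1349

Stage 1: N_ring = 17 + 2·27 = 71
Stage 1: 17(ω_s−ω_c) = −71(ω_r−ω_c),  ω_c=0, ω_s=1
Stage 1: ω_r = 0 − (17/71)(1−0) = -17/71
  ⇒ ω_r¹/ω_s¹ = -17/71
Stage 2: N_ring = 12 + 2·26 = 64
Stage 2: 12(ω_s−ω_c) = −64(ω_r−ω_c),  ω_s=0, ω_r=1
Stage 2: 12(0−ω_c) = −64(1−ω_c)  ⇒  76ω_c = 64  ⇒  ω_c = 16/19
  ⇒ ω_c²/ω_r² = 16/19
Coupling ω_r² = ω_r¹ ⇒ overall = -17/71 × 16/19 = -272/1349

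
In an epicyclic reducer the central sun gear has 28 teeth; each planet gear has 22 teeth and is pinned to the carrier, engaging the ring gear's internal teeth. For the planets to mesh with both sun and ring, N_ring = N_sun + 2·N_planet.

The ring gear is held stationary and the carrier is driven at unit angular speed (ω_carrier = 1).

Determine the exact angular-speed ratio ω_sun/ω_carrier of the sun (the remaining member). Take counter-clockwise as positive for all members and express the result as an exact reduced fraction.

25/7

N_ring = 28 + 2·22 = 72
28(ω_s−ω_c) = −72(ω_r−ω_c),  ω_r=0, ω_c=1
ω_s = 1 − (72/28)(0−1) = 25/7
ω_s/ω_c = 25/7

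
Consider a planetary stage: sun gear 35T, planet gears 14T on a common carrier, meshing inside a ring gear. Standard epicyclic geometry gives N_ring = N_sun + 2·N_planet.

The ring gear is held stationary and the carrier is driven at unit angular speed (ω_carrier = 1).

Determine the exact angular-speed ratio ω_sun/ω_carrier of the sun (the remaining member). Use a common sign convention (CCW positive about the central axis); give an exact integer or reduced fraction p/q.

14/5

N_ring = 35 + 2·14 = 63
35(ω_s−ω_c) = −63(ω_r−ω_c),  ω_r=0, ω_c=1
ω_s = 1 − (63/35)(0−1) = 14/5
ω_s/ω_c = 14/5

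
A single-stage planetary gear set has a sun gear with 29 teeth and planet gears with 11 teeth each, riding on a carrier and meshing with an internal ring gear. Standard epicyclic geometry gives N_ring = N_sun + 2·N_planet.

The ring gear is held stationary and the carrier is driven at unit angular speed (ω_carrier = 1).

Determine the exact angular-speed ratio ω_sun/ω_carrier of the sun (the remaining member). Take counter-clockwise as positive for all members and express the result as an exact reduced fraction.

80/29

N_ring = 29 + 2·11 = 51
29(ω_s−ω_c) = −51(ω_r−ω_c),  ω_r=0, ω_c=1
ω_s = 1 − (51/29)(0−1) = 80/29
ω_s/ω_c = 80/29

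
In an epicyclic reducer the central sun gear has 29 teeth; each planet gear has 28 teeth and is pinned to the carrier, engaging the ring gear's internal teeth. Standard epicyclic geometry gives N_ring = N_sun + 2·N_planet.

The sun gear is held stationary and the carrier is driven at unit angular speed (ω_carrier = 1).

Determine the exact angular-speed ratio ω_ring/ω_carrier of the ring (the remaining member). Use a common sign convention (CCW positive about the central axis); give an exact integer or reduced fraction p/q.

114/85

N_ring = 29 + 2·28 = 85
29(ω_s−ω_c) = −85(ω_r−ω_c),  ω_s=0, ω_c=1
ω_r = 1 − (29/85)(0−1) = 114/85
ω_r/ω_c = 114/85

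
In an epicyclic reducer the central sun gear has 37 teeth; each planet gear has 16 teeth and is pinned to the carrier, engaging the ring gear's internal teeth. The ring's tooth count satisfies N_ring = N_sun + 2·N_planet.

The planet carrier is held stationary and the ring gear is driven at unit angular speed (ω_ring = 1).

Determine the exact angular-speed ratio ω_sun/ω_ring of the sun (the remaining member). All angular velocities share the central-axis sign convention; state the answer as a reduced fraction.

N_ring = 37 + 2·16 = 69
37(ω_s−ω_c) = −69(ω_r−ω_c),  ω_c=0, ω_r=1
ω_s = 0 − (69/37)(1−0) = -69/37
ω_s/ω_r = -69/37

-69/37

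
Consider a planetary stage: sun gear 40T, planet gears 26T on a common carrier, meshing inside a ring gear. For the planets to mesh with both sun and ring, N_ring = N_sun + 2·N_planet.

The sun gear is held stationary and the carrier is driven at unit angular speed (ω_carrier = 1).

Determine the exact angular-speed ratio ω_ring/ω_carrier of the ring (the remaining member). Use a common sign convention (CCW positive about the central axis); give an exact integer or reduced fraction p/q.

33/23

N_ring = 40 + 2·26 = 92
40(ω_s−ω_c) = −92(ω_r−ω_c),  ω_s=0, ω_c=1
ω_r = 1 − (40/92)(0−1) = 33/23
ω_r/ω_c = 33/23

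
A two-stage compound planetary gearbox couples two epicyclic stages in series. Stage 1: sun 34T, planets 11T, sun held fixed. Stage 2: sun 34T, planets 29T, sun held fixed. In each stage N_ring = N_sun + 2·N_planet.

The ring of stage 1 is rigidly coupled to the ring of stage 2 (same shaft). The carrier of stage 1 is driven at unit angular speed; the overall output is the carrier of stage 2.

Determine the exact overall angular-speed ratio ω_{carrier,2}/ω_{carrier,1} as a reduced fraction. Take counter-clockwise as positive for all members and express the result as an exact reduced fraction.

Stage 1: N_ring = 34 + 2·11 = 56
Stage 1: 34(ω_s−ω_c) = −56(ω_r−ω_c),  ω_s=0, ω_c=1
Stage 1: ω_r = 1 − (34/56)(0−1) = 45/28
  ⇒ ω_r¹/ω_c¹ = 45/28
Stage 2: N_ring = 34 + 2·29 = 92
Stage 2: 34(ω_s−ω_c) = −92(ω_r−ω_c),  ω_s=0, ω_r=1
Stage 2: 34(0−ω_c) = −92(1−ω_c)  ⇒  126ω_c = 92  ⇒  ω_c = 46/63
  ⇒ ω_c²/ω_r² = 46/63
Coupling ω_r² = ω_r¹ ⇒ overall = 45/28 × 46/63 = 115/98

115/98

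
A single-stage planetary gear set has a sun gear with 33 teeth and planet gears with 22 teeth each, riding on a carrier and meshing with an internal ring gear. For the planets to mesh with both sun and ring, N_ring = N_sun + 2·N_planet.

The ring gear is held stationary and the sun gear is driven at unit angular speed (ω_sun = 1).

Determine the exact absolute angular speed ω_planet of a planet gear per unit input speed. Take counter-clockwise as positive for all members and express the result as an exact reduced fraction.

N_ring = 33 + 2·22 = 77
33(ω_s−ω_c) = −77(ω_r−ω_c),  ω_r=0, ω_s=1
33(1−ω_c) = −77(0−ω_c)  ⇒  110ω_c = 33  ⇒  ω_c = 3/10
sun–planet: 33·(1−3/10) = −22·(ω_p−ω_c)  ⇒  ω_p−ω_c = −(33/22)·(7/10) = -21/20
ω_p = 3/10 − 21/20 = -3/4

-3/4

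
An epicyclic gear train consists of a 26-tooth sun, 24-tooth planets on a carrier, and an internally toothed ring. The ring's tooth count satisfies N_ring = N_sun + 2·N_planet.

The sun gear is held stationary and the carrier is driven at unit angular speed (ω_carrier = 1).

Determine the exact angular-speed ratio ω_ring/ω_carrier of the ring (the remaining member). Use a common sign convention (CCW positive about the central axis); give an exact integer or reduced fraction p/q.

N_ring = 26 + 2·24 = 74
26(ω_s−ω_c) = −74(ω_r−ω_c),  ω_s=0, ω_c=1
ω_r = 1 − (26/74)(0−1) = 50/37
ω_r/ω_c = 50/37

50/37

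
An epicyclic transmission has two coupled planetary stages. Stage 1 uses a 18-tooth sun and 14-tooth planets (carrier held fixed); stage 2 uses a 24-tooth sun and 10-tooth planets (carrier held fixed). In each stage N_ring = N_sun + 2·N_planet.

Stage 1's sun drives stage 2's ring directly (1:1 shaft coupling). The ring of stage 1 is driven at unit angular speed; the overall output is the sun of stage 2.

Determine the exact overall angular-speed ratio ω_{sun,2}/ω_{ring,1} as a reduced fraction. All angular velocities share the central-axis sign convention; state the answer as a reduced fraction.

253/54

Stage 1: N_ring = 18 + 2·14 = 46
Stage 1: 18(ω_s−ω_c) = −46(ω_r−ω_c),  ω_c=0, ω_r=1
Stage 1: ω_s = 0 − (46/18)(1−0) = -23/9
  ⇒ ω_s¹/ω_r¹ = -23/9
Stage 2: N_ring = 24 + 2·10 = 44
Stage 2: 24(ω_s−ω_c) = −44(ω_r−ω_c),  ω_c=0, ω_r=1
Stage 2: ω_s = 0 − (44/24)(1−0) = -11/6
  ⇒ ω_s²/ω_r² = -11/6
Coupling ω_r² = ω_s¹ ⇒ overall = -23/9 × -11/6 = 253/54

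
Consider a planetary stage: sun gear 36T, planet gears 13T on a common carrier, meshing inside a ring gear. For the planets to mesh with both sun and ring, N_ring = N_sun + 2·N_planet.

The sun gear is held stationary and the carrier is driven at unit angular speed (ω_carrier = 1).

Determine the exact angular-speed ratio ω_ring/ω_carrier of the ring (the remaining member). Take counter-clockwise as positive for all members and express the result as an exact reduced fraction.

49/31

N_ring = 36 + 2·13 = 62
36(ω_s−ω_c) = −62(ω_r−ω_c),  ω_s=0, ω_c=1
ω_r = 1 − (36/62)(0−1) = 49/31
ω_r/ω_c = 49/31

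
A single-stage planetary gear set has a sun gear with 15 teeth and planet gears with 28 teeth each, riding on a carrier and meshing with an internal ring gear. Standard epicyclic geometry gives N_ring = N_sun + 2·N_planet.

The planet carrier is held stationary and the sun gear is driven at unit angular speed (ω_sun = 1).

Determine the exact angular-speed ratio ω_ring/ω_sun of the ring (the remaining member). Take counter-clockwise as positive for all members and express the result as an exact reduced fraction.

-15/71

N_ring = 15 + 2·28 = 71
15(ω_s−ω_c) = −71(ω_r−ω_c),  ω_c=0, ω_s=1
ω_r = 0 − (15/71)(1−0) = -15/71
ω_r/ω_s = -15/71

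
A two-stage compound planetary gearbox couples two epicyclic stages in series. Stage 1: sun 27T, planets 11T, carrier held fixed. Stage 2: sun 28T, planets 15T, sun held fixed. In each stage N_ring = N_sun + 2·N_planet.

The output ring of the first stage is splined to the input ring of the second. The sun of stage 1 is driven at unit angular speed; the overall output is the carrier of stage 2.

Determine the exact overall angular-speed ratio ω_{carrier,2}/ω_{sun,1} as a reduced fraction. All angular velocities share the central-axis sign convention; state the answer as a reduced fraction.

-783/2107

Stage 1: N_ring = 27 + 2·11 = 49
Stage 1: 27(ω_s−ω_c) = −49(ω_r−ω_c),  ω_c=0, ω_s=1
Stage 1: ω_r = 0 − (27/49)(1−0) = -27/49
  ⇒ ω_r¹/ω_s¹ = -27/49
Stage 2: N_ring = 28 + 2·15 = 58
Stage 2: 28(ω_s−ω_c) = −58(ω_r−ω_c),  ω_s=0, ω_r=1
Stage 2: 28(0−ω_c) = −58(1−ω_c)  ⇒  86ω_c = 58  ⇒  ω_c = 29/43
  ⇒ ω_c²/ω_r² = 29/43
Coupling ω_r² = ω_r¹ ⇒ overall = -27/49 × 29/43 = -783/2107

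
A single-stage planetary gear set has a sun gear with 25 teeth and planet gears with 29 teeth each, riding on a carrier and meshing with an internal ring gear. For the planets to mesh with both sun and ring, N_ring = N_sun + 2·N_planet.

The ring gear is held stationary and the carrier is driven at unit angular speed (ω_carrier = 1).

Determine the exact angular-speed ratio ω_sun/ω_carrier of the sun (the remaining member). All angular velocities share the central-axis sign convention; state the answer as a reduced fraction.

N_ring = 25 + 2·29 = 83
25(ω_s−ω_c) = −83(ω_r−ω_c),  ω_r=0, ω_c=1
ω_s = 1 − (83/25)(0−1) = 108/25
ω_s/ω_c = 108/25

108/25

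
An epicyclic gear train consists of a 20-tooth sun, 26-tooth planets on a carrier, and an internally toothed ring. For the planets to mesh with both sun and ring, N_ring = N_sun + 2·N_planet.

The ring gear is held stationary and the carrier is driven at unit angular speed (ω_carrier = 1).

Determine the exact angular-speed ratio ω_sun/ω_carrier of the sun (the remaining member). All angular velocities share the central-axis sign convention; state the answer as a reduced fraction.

N_ring = 20 + 2·26 = 72
20(ω_s−ω_c) = −72(ω_r−ω_c),  ω_r=0, ω_c=1
ω_s = 1 − (72/20)(0−1) = 23/5
ω_s/ω_c = 23/5

23/5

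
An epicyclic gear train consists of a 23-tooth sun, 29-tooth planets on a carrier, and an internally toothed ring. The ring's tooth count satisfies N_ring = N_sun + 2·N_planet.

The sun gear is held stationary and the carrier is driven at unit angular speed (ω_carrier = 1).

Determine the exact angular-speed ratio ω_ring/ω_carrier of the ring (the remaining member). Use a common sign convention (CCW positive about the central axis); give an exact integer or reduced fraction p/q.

N_ring = 23 + 2·29 = 81
23(ω_s−ω_c) = −81(ω_r−ω_c),  ω_s=0, ω_c=1
ω_r = 1 − (23/81)(0−1) = 104/81
ω_r/ω_c = 104/81

104/81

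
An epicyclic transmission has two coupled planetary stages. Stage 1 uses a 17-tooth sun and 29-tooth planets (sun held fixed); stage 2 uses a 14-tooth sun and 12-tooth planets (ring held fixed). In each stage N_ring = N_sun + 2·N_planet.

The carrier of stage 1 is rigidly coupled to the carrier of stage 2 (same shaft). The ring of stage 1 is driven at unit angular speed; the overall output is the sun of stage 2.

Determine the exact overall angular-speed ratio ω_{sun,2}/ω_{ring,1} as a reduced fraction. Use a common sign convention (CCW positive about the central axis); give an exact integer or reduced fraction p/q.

975/322

Stage 1: N_ring = 17 + 2·29 = 75
Stage 1: 17(ω_s−ω_c) = −75(ω_r−ω_c),  ω_s=0, ω_r=1
Stage 1: 17(0−ω_c) = −75(1−ω_c)  ⇒  92ω_c = 75  ⇒  ω_c = 75/92
  ⇒ ω_c¹/ω_r¹ = 75/92
Stage 2: N_ring = 14 + 2·12 = 38
Stage 2: 14(ω_s−ω_c) = −38(ω_r−ω_c),  ω_r=0, ω_c=1
Stage 2: ω_s = 1 − (38/14)(0−1) = 26/7
  ⇒ ω_s²/ω_c² = 26/7
Coupling ω_c² = ω_c¹ ⇒ overall = 75/92 × 26/7 = 975/322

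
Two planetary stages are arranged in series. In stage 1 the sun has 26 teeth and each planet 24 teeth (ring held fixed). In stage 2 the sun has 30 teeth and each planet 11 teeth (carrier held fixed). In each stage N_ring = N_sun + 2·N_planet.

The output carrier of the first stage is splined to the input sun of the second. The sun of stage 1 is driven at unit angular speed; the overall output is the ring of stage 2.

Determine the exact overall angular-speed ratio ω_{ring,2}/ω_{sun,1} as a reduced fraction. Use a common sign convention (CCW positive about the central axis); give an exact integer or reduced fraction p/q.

Stage 1: N_ring = 26 + 2·24 = 74
Stage 1: 26(ω_s−ω_c) = −74(ω_r−ω_c),  ω_r=0, ω_s=1
Stage 1: 26(1−ω_c) = −74(0−ω_c)  ⇒  100ω_c = 26  ⇒  ω_c = 13/50
  ⇒ ω_c¹/ω_s¹ = 13/50
Stage 2: N_ring = 30 + 2·11 = 52
Stage 2: 30(ω_s−ω_c) = −52(ω_r−ω_c),  ω_c=0, ω_s=1
Stage 2: ω_r = 0 − (30/52)(1−0) = -15/26
  ⇒ ω_r²/ω_s² = -15/26
Coupling ω_s² = ω_c¹ ⇒ overall = 13/50 × -15/26 = -3/20

-3/20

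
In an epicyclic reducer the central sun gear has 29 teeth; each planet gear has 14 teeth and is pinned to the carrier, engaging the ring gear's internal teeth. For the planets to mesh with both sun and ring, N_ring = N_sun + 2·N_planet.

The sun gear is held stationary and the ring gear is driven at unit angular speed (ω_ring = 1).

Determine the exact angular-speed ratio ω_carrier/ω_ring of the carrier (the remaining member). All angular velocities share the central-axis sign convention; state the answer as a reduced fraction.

57/86

N_ring = 29 + 2·14 = 57
29(ω_s−ω_c) = −57(ω_r−ω_c),  ω_s=0, ω_r=1
29(0−ω_c) = −57(1−ω_c)  ⇒  86ω_c = 57  ⇒  ω_c = 57/86
ω_c/ω_r = 57/86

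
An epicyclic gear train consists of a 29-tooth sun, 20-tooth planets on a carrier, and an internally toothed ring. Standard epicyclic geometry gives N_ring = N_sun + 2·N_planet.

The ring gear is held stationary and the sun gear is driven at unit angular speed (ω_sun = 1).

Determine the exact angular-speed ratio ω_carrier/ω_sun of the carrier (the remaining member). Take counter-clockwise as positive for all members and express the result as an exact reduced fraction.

N_ring = 29 + 2·20 = 69
29(ω_s−ω_c) = −69(ω_r−ω_c),  ω_r=0, ω_s=1
29(1−ω_c) = −69(0−ω_c)  ⇒  98ω_c = 29  ⇒  ω_c = 29/98
ω_c/ω_s = 29/98

29/98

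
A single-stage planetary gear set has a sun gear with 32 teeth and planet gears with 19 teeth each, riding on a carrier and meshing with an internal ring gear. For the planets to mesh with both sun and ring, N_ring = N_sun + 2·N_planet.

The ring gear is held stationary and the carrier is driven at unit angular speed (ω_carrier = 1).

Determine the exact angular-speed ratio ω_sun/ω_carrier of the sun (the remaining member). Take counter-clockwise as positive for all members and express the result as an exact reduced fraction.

N_ring = 32 + 2·19 = 70
32(ω_s−ω_c) = −70(ω_r−ω_c),  ω_r=0, ω_c=1
ω_s = 1 − (70/32)(0−1) = 51/16
ω_s/ω_c = 51/16

51/16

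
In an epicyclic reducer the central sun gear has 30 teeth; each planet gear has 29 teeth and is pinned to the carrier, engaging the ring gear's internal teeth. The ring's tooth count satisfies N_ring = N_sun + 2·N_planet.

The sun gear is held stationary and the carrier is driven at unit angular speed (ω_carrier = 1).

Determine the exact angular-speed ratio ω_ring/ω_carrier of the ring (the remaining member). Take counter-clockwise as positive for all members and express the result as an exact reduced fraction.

N_ring = 30 + 2·29 = 88
30(ω_s−ω_c) = −88(ω_r−ω_c),  ω_s=0, ω_c=1
ω_r = 1 − (30/88)(0−1) = 59/44
ω_r/ω_c = 59/44

59/44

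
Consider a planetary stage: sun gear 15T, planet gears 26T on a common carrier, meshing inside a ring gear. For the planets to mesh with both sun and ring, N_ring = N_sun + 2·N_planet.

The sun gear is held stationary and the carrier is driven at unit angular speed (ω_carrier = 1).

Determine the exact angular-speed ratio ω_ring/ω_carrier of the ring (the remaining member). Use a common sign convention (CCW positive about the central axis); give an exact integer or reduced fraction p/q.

82/67

N_ring = 15 + 2·26 = 67
15(ω_s−ω_c) = −67(ω_r−ω_c),  ω_s=0, ω_c=1
ω_r = 1 − (15/67)(0−1) = 82/67
ω_r/ω_c = 82/67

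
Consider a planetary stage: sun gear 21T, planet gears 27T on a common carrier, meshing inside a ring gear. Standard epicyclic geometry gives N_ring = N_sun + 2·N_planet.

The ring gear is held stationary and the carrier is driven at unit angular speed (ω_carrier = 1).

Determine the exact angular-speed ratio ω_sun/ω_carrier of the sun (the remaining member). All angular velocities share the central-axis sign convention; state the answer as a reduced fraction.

32/7

N_ring = 21 + 2·27 = 75
21(ω_s−ω_c) = −75(ω_r−ω_c),  ω_r=0, ω_c=1
ω_s = 1 − (75/21)(0−1) = 32/7
ω_s/ω_c = 32/7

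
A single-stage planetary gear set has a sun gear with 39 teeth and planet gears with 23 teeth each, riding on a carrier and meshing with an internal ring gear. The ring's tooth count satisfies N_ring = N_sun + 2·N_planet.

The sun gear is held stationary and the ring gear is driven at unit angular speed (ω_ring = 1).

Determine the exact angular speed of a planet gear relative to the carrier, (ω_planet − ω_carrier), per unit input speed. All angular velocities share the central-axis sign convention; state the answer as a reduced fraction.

3315/2852

N_ring = 39 + 2·23 = 85
39(ω_s−ω_c) = −85(ω_r−ω_c),  ω_s=0, ω_r=1
39(0−ω_c) = −85(1−ω_c)  ⇒  124ω_c = 85  ⇒  ω_c = 85/124
sun–planet: 39·(0−85/124) = −23·(ω_p−ω_c)  ⇒  ω_p−ω_c = −(39/23)·(-85/124) = 3315/2852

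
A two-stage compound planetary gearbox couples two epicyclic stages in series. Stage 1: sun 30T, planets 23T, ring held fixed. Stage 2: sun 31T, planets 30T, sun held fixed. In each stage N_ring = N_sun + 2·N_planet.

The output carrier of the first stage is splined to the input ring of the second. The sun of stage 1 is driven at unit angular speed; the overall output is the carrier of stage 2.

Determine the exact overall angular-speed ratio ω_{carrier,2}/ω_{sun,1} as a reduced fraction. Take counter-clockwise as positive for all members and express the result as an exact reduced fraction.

1365/6466

Stage 1: N_ring = 30 + 2·23 = 76
Stage 1: 30(ω_s−ω_c) = −76(ω_r−ω_c),  ω_r=0, ω_s=1
Stage 1: 30(1−ω_c) = −76(0−ω_c)  ⇒  106ω_c = 30  ⇒  ω_c = 15/53
  ⇒ ω_c¹/ω_s¹ = 15/53
Stage 2: N_ring = 31 + 2·30 = 91
Stage 2: 31(ω_s−ω_c) = −91(ω_r−ω_c),  ω_s=0, ω_r=1
Stage 2: 31(0−ω_c) = −91(1−ω_c)  ⇒  122ω_c = 91  ⇒  ω_c = 91/122
  ⇒ ω_c²/ω_r² = 91/122
Coupling ω_r² = ω_c¹ ⇒ overall = 15/53 × 91/122 = 1365/6466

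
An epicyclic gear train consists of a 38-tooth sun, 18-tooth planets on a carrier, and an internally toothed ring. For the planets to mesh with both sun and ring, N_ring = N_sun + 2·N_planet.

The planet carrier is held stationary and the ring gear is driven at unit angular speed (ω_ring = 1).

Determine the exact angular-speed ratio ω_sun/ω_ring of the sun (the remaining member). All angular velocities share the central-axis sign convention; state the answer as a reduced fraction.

N_ring = 38 + 2·18 = 74
38(ω_s−ω_c) = −74(ω_r−ω_c),  ω_c=0, ω_r=1
ω_s = 0 − (74/38)(1−0) = -37/19
ω_s/ω_r = -37/19

-37/19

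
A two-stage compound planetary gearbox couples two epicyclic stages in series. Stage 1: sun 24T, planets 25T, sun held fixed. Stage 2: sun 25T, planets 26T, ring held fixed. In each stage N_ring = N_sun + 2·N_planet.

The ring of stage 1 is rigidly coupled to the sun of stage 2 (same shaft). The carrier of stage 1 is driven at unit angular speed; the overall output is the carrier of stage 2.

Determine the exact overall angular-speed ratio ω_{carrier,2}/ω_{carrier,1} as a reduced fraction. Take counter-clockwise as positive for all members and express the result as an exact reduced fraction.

1225/3774

Stage 1: N_ring = 24 + 2·25 = 74
Stage 1: 24(ω_s−ω_c) = −74(ω_r−ω_c),  ω_s=0, ω_c=1
Stage 1: ω_r = 1 − (24/74)(0−1) = 49/37
  ⇒ ω_r¹/ω_c¹ = 49/37
Stage 2: N_ring = 25 + 2·26 = 77
Stage 2: 25(ω_s−ω_c) = −77(ω_r−ω_c),  ω_r=0, ω_s=1
Stage 2: 25(1−ω_c) = −77(0−ω_c)  ⇒  102ω_c = 25  ⇒  ω_c = 25/102
  ⇒ ω_c²/ω_s² = 25/102
Coupling ω_s² = ω_r¹ ⇒ overall = 49/37 × 25/102 = 1225/3774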